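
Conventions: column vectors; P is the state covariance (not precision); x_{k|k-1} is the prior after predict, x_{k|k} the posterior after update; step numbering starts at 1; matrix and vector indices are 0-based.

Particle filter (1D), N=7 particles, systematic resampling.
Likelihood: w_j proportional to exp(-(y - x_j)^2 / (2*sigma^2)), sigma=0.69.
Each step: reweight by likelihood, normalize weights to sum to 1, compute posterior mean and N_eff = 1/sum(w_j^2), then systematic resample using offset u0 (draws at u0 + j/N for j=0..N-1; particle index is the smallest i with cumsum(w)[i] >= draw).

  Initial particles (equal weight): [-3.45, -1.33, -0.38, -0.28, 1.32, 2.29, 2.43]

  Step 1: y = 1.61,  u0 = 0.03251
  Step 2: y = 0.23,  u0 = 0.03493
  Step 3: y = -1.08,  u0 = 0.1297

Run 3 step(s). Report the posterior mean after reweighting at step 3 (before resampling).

step 1: w=[0.0000, 0.0001, 0.0076, 0.0114, 0.4436, 0.2982, 0.2392]  mean=1.8435  Neff=2.9145  idx=[4, 4, 4, 4, 5, 5, 6]
step 2: w=[0.2438, 0.2438, 0.2438, 0.2438, 0.0098, 0.0098, 0.0053]  mean=1.3449  Neff=4.2035  idx=[0, 0, 1, 1, 2, 3, 3]
step 3: w=[0.1429, 0.1429, 0.1429, 0.1429, 0.1429, 0.1429, 0.1429]  mean=1.3200  Neff=7.0000  idx=[0, 1, 2, 3, 4, 5, 6]

post_mean = 1.3200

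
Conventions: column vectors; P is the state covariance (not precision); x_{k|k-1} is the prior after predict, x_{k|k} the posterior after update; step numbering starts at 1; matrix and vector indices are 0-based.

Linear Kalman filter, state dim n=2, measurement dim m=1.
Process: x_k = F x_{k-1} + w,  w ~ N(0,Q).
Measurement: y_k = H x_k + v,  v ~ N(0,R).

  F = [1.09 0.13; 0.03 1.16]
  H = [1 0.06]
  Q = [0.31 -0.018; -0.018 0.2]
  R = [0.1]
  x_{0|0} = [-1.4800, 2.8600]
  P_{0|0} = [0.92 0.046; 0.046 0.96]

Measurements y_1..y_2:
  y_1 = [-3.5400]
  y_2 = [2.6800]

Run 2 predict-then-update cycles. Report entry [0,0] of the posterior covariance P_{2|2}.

step 1: x^-=[-1.2414, 3.2732]  P^-=[1.4323 0.2152; 0.2152 1.4958]  S=[1.5635]  K=[0.9243; 0.1950]  nu=[-2.4950]  x^+=[-3.5476, 2.7866]  P^+=[0.0964 -0.0667; -0.0667 1.4363]
step 2: x^-=[-3.5046, 3.1260]  P^-=[0.4300 0.1172; 0.1172 2.1282]  S=[0.5517]  K=[0.7921; 0.4439]  nu=[5.9971]  x^+=[1.2457, 5.7880]  P^+=[0.0838 -0.0768; -0.0768 2.0195]

P_post[0,0] = 0.0838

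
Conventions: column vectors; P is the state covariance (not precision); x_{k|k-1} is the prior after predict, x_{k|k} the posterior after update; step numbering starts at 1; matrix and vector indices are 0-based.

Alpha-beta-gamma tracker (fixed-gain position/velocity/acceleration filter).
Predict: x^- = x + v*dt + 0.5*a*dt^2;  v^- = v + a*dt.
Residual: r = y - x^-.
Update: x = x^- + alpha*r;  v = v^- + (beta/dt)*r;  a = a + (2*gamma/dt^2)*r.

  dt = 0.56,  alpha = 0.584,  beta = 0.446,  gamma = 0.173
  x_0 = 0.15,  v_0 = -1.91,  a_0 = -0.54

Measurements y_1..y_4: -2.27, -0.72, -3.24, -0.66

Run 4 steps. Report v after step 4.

step 1: x_pred=-1.0043  r=-1.2657  x^+=-1.7435  v^+=-3.2205  a^+=-1.9365
step 2: x_pred=-3.8506  r=3.1306  x^+=-2.0223  v^+=-1.8116  a^+=1.5175
step 3: x_pred=-2.7989  r=-0.4411  x^+=-3.0565  v^+=-1.3132  a^+=1.0308
step 4: x_pred=-3.6302  r=2.9702  x^+=-1.8956  v^+=1.6297  a^+=4.3079

v_post = 1.6297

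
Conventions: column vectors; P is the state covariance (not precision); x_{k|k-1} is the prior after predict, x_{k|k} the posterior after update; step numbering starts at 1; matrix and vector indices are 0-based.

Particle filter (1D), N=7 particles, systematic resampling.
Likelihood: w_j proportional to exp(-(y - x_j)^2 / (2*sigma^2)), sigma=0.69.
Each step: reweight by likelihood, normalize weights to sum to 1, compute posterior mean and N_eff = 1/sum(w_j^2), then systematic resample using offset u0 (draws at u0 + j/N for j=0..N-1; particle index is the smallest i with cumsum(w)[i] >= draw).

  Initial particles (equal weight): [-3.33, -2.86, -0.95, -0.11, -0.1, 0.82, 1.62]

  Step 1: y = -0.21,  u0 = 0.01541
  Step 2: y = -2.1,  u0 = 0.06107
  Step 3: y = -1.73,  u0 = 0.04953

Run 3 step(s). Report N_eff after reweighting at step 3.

N_eff = 6.2281

step 1: w=[0.0000, 0.0002, 0.1941, 0.3414, 0.3407, 0.1132, 0.0102]  mean=-0.1473  Neff=3.5301  idx=[2, 2, 3, 3, 4, 4, 4]
step 2: w=[0.4337, 0.4337, 0.0272, 0.0272, 0.0261, 0.0261, 0.0261]  mean=-0.8379  Neff=2.6333  idx=[0, 0, 0, 1, 1, 1, 3]
step 3: w=[0.1634, 0.1634, 0.1634, 0.1634, 0.1634, 0.1634, 0.0197]  mean=-0.9335  Neff=6.2281  idx=[0, 1, 2, 2, 3, 4, 5]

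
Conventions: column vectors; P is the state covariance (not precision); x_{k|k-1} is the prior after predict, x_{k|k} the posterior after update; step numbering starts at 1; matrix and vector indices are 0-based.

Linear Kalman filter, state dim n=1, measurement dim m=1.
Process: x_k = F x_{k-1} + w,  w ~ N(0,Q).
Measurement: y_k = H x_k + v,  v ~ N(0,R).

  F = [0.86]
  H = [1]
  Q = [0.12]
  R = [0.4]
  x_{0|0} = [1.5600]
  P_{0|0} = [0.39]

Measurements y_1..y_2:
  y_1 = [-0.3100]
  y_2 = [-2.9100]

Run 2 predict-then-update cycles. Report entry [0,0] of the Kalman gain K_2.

step 1: x^-=[1.3416]  P^-=[0.4084]  S=[0.8084]  K=[0.5052]  nu=[-1.6516]  x^+=[0.5072]  P^+=[0.2021]
step 2: x^-=[0.4362]  P^-=[0.2695]  S=[0.6695]  K=[0.4025]  nu=[-3.3462]  x^+=[-0.9107]  P^+=[0.1610]

K[0,0] = 0.4025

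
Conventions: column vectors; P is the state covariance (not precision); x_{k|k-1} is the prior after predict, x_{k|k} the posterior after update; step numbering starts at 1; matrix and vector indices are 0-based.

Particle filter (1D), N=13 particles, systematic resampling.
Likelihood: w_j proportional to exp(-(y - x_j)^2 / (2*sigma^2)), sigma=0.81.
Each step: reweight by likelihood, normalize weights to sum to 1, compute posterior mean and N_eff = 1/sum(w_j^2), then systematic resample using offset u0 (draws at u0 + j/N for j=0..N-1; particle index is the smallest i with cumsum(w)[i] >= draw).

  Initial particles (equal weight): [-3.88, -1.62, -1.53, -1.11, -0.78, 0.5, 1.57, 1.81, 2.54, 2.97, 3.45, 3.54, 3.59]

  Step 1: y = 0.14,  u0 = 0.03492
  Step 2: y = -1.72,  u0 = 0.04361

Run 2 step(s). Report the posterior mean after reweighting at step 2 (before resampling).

post_mean = -1.0647

step 1: w=[0.0000, 0.0411, 0.0521, 0.1326, 0.2288, 0.3950, 0.0918, 0.0521, 0.0054, 0.0010, 0.0001, 0.0001, 0.0001]  mean=-0.0187  Neff=4.1404  idx=[1, 3, 3, 4, 4, 4, 5, 5, 5, 5, 5, 6, 7]
step 2: w=[0.2394, 0.1817, 0.1817, 0.1230, 0.1230, 0.1230, 0.0056, 0.0056, 0.0056, 0.0056, 0.0056, 0.0001, 0.0000]  mean=-1.0647  Neff=5.9223  idx=[0, 0, 0, 1, 1, 2, 2, 2, 3, 4, 4, 5, 5]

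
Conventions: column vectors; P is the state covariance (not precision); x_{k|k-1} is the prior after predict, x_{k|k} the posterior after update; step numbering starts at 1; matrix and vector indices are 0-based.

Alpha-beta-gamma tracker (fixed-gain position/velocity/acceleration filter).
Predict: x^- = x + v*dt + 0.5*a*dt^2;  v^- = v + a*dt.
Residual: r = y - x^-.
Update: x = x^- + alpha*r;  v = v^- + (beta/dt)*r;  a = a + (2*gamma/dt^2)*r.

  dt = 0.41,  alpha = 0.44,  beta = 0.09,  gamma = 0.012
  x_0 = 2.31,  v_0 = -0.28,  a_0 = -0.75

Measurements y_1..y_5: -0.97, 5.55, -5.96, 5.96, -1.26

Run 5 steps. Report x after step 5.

step 1: x_pred=2.1322  r=-3.1022  x^+=0.7672  v^+=-1.2685  a^+=-1.1929
step 2: x_pred=0.1469  r=5.4031  x^+=2.5243  v^+=-0.5715  a^+=-0.4215
step 3: x_pred=2.2545  r=-8.2145  x^+=-1.3599  v^+=-2.5475  a^+=-1.5943
step 4: x_pred=-2.5383  r=8.4983  x^+=1.2009  v^+=-1.3357  a^+=-0.3810
step 5: x_pred=0.6213  r=-1.8813  x^+=-0.2065  v^+=-1.9048  a^+=-0.6496

x_post = -0.2065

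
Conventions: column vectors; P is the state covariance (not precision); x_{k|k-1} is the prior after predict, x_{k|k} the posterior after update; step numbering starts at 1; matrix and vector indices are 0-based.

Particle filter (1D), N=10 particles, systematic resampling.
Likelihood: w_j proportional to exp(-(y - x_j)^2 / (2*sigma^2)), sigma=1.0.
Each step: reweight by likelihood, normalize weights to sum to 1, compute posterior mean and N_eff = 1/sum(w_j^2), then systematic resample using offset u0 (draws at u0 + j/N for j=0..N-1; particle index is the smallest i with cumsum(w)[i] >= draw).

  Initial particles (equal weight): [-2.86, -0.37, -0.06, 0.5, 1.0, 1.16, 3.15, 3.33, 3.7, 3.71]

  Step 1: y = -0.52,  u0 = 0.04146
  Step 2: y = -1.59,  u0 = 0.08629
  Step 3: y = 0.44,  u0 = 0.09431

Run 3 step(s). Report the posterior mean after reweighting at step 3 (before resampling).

step 1: w=[0.0208, 0.3181, 0.2894, 0.1912, 0.1013, 0.0784, 0.0004, 0.0002, 0.0000, 0.0000]  mean=0.0955  Neff=4.1951  idx=[1, 1, 1, 2, 2, 2, 3, 3, 4, 5]
step 2: w=[0.1800, 0.1800, 0.1800, 0.1176, 0.1176, 0.1176, 0.0427, 0.0427, 0.0132, 0.0086]  mean=-0.1551  Neff=7.0129  idx=[0, 1, 1, 2, 2, 3, 4, 5, 5, 8]
step 3: w=[0.0902, 0.0902, 0.0902, 0.0902, 0.0902, 0.1105, 0.1105, 0.1105, 0.1105, 0.1070]  mean=-0.0863  Neff=9.9038  idx=[1, 2, 3, 4, 5, 6, 7, 8, 9, 9]

post_mean = -0.0863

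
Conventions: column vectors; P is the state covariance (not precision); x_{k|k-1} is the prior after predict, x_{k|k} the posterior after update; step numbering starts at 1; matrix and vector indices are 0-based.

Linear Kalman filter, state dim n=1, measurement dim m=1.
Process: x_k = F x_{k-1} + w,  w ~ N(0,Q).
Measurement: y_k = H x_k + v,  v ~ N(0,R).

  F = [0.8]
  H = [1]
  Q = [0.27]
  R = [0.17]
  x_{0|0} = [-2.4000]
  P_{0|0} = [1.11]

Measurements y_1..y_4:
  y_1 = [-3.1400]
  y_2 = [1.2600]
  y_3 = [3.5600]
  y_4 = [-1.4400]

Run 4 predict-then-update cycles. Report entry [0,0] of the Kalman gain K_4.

step 1: x^-=[-1.9200]  P^-=[0.9804]  S=[1.1504]  K=[0.8522]  nu=[-1.2200]  x^+=[-2.9597]  P^+=[0.1449]
step 2: x^-=[-2.3678]  P^-=[0.3627]  S=[0.5327]  K=[0.6809]  nu=[3.6278]  x^+=[0.1023]  P^+=[0.1158]
step 3: x^-=[0.0819]  P^-=[0.3441]  S=[0.5141]  K=[0.6693]  nu=[3.4781]  x^+=[2.4098]  P^+=[0.1138]
step 4: x^-=[1.9279]  P^-=[0.3428]  S=[0.5128]  K=[0.6685]  nu=[-3.3679]  x^+=[-0.3236]  P^+=[0.1136]

K[0,0] = 0.6685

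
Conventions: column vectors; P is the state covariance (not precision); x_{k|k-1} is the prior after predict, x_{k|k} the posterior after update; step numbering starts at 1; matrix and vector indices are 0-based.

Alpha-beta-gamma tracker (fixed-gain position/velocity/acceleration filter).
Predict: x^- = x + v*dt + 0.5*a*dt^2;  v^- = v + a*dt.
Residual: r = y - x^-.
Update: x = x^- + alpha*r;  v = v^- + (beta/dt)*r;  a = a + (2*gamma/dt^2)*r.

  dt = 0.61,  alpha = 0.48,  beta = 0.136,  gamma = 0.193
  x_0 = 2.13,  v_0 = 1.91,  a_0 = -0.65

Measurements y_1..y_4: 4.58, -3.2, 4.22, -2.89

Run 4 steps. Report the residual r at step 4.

step 1: x_pred=3.1742  r=1.4058  x^+=3.8490  v^+=1.8269  a^+=0.8083
step 2: x_pred=5.1138  r=-8.3138  x^+=1.1232  v^+=0.4665  a^+=-7.8160
step 3: x_pred=-0.0465  r=4.2665  x^+=2.0014  v^+=-3.3501  a^+=-3.3902
step 4: x_pred=-0.6729  r=-2.2171  x^+=-1.7371  v^+=-5.9124  a^+=-5.6901

resid = -2.2171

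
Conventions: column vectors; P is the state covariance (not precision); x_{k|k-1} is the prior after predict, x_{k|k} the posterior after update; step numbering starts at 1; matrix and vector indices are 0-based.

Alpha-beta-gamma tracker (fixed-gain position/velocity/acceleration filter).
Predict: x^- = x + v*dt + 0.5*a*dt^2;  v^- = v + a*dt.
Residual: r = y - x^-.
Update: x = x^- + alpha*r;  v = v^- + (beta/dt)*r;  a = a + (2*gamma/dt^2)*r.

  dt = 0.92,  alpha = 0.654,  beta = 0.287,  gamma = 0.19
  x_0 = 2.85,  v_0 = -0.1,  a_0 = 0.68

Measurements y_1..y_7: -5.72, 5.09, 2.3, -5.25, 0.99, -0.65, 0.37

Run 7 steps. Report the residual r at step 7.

resid = 0.3229

step 1: x_pred=3.0458  r=-8.7658  x^+=-2.6870  v^+=-2.2089  a^+=-3.2555
step 2: x_pred=-6.0970  r=11.1870  x^+=1.2193  v^+=-1.7141  a^+=1.7670
step 3: x_pred=0.3901  r=1.9099  x^+=1.6392  v^+=0.5073  a^+=2.6245
step 4: x_pred=3.2166  r=-8.4666  x^+=-2.3206  v^+=0.2807  a^+=-1.1767
step 5: x_pred=-2.5603  r=3.5503  x^+=-0.2384  v^+=0.3057  a^+=0.4173
step 6: x_pred=0.2194  r=-0.8694  x^+=-0.3492  v^+=0.4183  a^+=0.0270
step 7: x_pred=0.0471  r=0.3229  x^+=0.2583  v^+=0.5439  a^+=0.1719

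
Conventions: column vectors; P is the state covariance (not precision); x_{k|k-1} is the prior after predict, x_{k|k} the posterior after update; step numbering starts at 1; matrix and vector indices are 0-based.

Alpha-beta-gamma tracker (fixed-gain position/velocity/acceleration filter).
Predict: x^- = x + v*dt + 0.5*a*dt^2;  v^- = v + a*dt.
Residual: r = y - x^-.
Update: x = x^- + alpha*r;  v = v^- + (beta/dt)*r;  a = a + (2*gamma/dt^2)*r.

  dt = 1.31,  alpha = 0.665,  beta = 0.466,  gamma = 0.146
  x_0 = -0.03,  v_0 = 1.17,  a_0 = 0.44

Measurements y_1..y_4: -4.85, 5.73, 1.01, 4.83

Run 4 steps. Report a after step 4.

step 1: x_pred=1.8802  r=-6.7302  x^+=-2.5954  v^+=-0.6477  a^+=-0.7052
step 2: x_pred=-4.0490  r=9.7790  x^+=2.4541  v^+=1.9071  a^+=0.9587
step 3: x_pred=5.7750  r=-4.7650  x^+=2.6063  v^+=1.4680  a^+=0.1480
step 4: x_pred=4.6564  r=0.1736  x^+=4.7718  v^+=1.7236  a^+=0.1775

a_post = 0.1775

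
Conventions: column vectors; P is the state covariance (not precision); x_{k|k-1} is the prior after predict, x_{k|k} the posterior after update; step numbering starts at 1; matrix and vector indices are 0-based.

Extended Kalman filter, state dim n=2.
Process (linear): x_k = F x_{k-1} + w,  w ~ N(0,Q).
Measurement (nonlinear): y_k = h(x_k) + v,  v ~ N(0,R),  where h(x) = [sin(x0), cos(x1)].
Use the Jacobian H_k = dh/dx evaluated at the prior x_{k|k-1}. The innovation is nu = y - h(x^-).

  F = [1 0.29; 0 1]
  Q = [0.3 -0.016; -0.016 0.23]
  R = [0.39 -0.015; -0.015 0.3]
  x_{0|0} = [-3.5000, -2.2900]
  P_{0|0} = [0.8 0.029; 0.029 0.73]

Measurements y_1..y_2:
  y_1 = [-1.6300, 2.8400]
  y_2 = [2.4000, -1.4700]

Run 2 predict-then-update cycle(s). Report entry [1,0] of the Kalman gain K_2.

step 1: x^-=[-4.1641, -2.2900]  P^-=[1.1782 0.2247; 0.2247 0.9600]  H_jac=[-0.5212 0.0000; 0.0000 0.7523]  S=[0.7101 -0.1031; -0.1031 0.8434]  K=[-0.8508 0.0964; -0.0413 0.8513]  nu=[-2.4834, 3.4988]  x^+=[-1.7138, 0.7912]  P^+=[0.6394 0.0554; 0.0554 0.3403]
step 2: x^-=[-1.4843, 0.7912]  P^-=[1.0002 0.1381; 0.1381 0.5703]  H_jac=[0.0864 0.0000; 0.0000 -0.7112]  S=[0.3975 -0.0235; -0.0235 0.5885]  K=[0.2080 -0.1586; -0.0107 -0.6897]  nu=[3.3963, -2.1730]  x^+=[-0.4333, 2.2534]  P^+=[0.9666 0.0713; 0.0713 0.2907]

K[1,0] = -0.0107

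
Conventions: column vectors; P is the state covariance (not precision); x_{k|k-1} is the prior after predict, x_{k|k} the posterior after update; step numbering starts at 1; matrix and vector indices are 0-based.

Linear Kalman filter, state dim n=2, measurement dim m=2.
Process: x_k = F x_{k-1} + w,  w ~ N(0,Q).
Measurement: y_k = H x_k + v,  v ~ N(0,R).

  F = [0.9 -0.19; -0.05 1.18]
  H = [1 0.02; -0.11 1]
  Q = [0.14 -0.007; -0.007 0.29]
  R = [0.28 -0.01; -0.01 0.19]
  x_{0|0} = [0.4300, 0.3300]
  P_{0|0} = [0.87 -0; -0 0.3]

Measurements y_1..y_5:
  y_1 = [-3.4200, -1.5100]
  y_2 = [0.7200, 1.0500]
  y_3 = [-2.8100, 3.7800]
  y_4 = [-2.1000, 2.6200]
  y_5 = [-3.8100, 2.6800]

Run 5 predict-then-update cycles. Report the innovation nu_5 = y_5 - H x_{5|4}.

innov = [-1.4613, -0.8021]

step 1: x^-=[0.3243, 0.3679]  P^-=[0.8555 -0.1134; -0.1134 0.7099]  S=[1.1313 -0.2031; -0.2031 0.9352]  K=[0.7434 -0.0605; 0.0530 0.7839]  nu=[-3.7517, -1.8422]  x^+=[-2.3532, -1.2752]  P^+=[0.2087 0.0040; 0.0040 0.1489]
step 2: x^-=[-1.8756, -1.3871]  P^-=[0.3130 -0.0454; -0.0454 0.4973]  S=[0.5914 -0.0798; -0.0798 0.7011]  K=[0.5204 -0.0547; 0.0373 0.7207]  nu=[2.6234, 2.2308]  x^+=[-0.6325, 0.3184]  P^+=[0.1462 0.0005; 0.0005 0.1366]
step 3: x^-=[-0.6297, 0.4073]  P^-=[0.2632 -0.0437; -0.0437 0.4805]  S=[0.5417 -0.0729; -0.0729 0.6833]  K=[0.4769 -0.0554; 0.0332 0.7138]  nu=[-2.1884, 3.3034]  x^+=[-1.8563, 2.6926]  P^+=[0.1341 -0.0005; -0.0005 0.1352]
step 4: x^-=[-2.1823, 3.2701]  P^-=[0.2537 -0.0439; -0.0439 0.4787]  S=[0.5321 -0.0722; -0.0722 0.6814]  K=[0.4675 -0.0559; 0.0321 0.7130]  nu=[0.0169, -0.8902]  x^+=[-2.1246, 2.6360]  P^+=[0.1315 -0.0008; -0.0008 0.1351]
step 5: x^-=[-2.4130, 3.2167]  P^-=[0.2517 -0.0441; -0.0441 0.4785]  S=[0.5301 -0.0721; -0.0721 0.6812]  K=[0.4655 -0.0561; 0.0318 0.7129]  nu=[-1.4613, -0.8021]  x^+=[-3.0482, 2.5983]  P^+=[0.1309 -0.0009; -0.0009 0.1350]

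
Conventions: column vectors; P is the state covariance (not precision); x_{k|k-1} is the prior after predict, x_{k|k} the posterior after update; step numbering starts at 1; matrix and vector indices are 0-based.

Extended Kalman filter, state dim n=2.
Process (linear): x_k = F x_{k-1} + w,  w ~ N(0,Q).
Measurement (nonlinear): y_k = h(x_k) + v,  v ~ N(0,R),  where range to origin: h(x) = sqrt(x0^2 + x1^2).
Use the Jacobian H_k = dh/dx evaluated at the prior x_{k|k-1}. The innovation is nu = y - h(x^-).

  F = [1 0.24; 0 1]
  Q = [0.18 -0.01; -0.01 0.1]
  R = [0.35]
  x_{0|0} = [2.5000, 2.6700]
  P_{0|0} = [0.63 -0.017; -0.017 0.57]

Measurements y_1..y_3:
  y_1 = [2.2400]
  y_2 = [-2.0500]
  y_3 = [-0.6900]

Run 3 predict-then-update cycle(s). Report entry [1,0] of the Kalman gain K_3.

K[1,0] = 0.5492

step 1: x^-=[3.1408, 2.6700]  P^-=[0.8347 0.1098; 0.1098 0.6700]  H_jac=[0.7619 0.6477]  S=[1.2240]  K=[0.5777; 0.4229]  nu=[-1.8823]  x^+=[2.0534, 1.8740]  P^+=[0.4262 -0.1892; -0.1892 0.4511]
step 2: x^-=[2.5032, 1.8740]  P^-=[0.5414 -0.0909; -0.0909 0.5511]  H_jac=[0.8005 0.5993]  S=[0.8076]  K=[0.4691; 0.3188]  nu=[-5.1769]  x^+=[0.0745, 0.2235]  P^+=[0.3636 -0.2117; -0.2117 0.4690]
step 3: x^-=[0.1281, 0.2235]  P^-=[0.4690 -0.1092; -0.1092 0.5690]  H_jac=[0.4972 0.8676]  S=[0.8001]  K=[0.1731; 0.5492]  nu=[-0.9476]  x^+=[-0.0359, -0.2969]  P^+=[0.4450 -0.1852; -0.1852 0.3277]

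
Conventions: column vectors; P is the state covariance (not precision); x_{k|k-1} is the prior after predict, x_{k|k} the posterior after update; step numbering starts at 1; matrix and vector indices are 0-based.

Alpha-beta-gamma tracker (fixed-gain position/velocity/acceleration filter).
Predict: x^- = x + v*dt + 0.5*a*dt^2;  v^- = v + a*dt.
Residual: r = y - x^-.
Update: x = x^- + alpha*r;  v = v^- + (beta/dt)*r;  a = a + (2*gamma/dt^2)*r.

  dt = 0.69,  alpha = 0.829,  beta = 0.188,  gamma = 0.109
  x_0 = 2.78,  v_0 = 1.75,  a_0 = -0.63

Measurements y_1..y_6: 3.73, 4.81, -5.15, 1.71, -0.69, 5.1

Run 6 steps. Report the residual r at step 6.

step 1: x_pred=3.8375  r=-0.1075  x^+=3.7484  v^+=1.2860  a^+=-0.6792
step 2: x_pred=4.4740  r=0.3360  x^+=4.7526  v^+=0.9089  a^+=-0.5254
step 3: x_pred=5.2546  r=-10.4046  x^+=-3.3708  v^+=-2.2885  a^+=-5.2895
step 4: x_pred=-6.2091  r=7.9191  x^+=0.3558  v^+=-3.7807  a^+=-1.6635
step 5: x_pred=-2.6488  r=1.9588  x^+=-1.0250  v^+=-4.3948  a^+=-0.7666
step 6: x_pred=-4.2398  r=9.3398  x^+=3.5029  v^+=-2.3789  a^+=3.5100

resid = 9.3398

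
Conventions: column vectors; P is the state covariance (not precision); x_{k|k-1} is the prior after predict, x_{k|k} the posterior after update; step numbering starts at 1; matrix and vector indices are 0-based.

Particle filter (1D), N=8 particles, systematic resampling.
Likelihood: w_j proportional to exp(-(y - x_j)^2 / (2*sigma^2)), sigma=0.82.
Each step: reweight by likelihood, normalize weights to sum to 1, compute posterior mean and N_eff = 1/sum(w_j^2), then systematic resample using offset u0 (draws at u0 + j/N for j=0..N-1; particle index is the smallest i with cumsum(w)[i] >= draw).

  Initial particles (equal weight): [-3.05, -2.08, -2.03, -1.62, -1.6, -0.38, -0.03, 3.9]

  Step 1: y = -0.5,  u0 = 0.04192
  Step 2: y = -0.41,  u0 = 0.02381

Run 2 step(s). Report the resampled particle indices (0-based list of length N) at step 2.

step 1: w=[0.0027, 0.0525, 0.0589, 0.1321, 0.1366, 0.3323, 0.2850, 0.0000]  mean=-0.8043  Neff=4.2744  idx=[1, 3, 4, 5, 5, 5, 6, 6]
step 2: w=[0.0224, 0.0601, 0.0622, 0.1783, 0.1783, 0.1783, 0.1602, 0.1602]  mean=-0.4564  Neff=6.4652  idx=[1, 3, 3, 4, 5, 5, 6, 7]

resampled_idx = [1, 3, 3, 4, 5, 5, 6, 7]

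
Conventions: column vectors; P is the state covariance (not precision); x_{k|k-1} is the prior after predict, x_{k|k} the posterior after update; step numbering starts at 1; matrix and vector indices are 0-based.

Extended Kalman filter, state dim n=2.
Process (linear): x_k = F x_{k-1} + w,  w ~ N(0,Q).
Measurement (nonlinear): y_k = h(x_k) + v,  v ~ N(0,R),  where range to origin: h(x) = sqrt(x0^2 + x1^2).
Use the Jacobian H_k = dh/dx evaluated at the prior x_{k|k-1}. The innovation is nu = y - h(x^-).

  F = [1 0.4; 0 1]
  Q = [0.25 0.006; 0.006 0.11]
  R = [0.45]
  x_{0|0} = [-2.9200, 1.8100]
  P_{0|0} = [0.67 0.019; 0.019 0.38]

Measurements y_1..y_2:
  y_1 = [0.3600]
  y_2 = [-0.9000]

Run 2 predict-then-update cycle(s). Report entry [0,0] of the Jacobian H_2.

step 1: x^-=[-2.1960, 1.8100]  P^-=[0.9960 0.1770; 0.1770 0.4900]  H_jac=[-0.7717 0.6360]  S=[1.0676]  K=[-0.6145; 0.1640]  nu=[-2.4858]  x^+=[-0.6685, 1.4024]  P^+=[0.5929 0.2846; 0.2846 0.4613]
step 2: x^-=[-0.1076, 1.4024]  P^-=[1.1444 0.4751; 0.4751 0.5713]  H_jac=[-0.0765 0.9971]  S=[0.9522]  K=[0.4056; 0.5601]  nu=[-2.3065]  x^+=[-1.0430, 0.1106]  P^+=[0.9877 0.2588; 0.2588 0.2726]

H_jac[0,0] = -0.0765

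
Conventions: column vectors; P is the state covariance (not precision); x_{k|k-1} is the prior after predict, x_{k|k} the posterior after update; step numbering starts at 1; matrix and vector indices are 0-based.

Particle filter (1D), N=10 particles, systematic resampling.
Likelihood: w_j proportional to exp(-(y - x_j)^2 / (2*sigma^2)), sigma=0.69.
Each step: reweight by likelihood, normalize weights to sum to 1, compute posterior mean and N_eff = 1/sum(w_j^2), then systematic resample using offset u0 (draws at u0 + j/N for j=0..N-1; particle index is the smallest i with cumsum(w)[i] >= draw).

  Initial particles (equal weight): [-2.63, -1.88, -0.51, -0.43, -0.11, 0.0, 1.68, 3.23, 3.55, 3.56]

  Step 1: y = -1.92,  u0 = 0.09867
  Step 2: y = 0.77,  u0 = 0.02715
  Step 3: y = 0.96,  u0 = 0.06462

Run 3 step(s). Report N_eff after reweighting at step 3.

N_eff = 8.4595

step 1: w=[0.3164, 0.5364, 0.0666, 0.0522, 0.0172, 0.0112, 0.0000, 0.0000, 0.0000, 0.0000]  mean=-1.8989  Neff=2.5291  idx=[0, 0, 0, 1, 1, 1, 1, 1, 2, 5]
step 2: w=[0.0000, 0.0000, 0.0000, 0.0009, 0.0009, 0.0009, 0.0009, 0.0009, 0.2490, 0.7466]  mean=-0.1353  Neff=1.6144  idx=[8, 8, 8, 9, 9, 9, 9, 9, 9, 9]
step 3: w=[0.0348, 0.0348, 0.0348, 0.1279, 0.1279, 0.1279, 0.1279, 0.1279, 0.1279, 0.1279]  mean=-0.0533  Neff=8.4595  idx=[1, 3, 4, 5, 5, 6, 7, 8, 8, 9]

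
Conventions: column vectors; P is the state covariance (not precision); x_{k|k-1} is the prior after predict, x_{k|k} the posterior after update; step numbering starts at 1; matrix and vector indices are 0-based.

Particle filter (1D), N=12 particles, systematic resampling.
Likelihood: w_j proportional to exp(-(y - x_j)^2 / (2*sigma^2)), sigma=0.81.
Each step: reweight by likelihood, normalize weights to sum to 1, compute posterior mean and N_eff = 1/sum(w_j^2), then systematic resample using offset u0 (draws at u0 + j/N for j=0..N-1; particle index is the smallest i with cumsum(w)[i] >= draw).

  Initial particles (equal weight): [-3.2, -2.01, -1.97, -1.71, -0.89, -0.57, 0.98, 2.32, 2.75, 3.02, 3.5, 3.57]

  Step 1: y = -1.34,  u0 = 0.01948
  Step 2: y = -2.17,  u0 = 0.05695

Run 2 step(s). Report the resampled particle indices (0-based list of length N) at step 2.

step 1: w=[0.0182, 0.1806, 0.1880, 0.2291, 0.2180, 0.1619, 0.0042, 0.0000, 0.0000, 0.0000, 0.0000, 0.0000]  mean=-1.4656  Neff=5.1408  idx=[1, 1, 1, 2, 2, 3, 3, 3, 4, 4, 5, 5]
step 2: w=[0.1182, 0.1182, 0.1182, 0.1170, 0.1170, 0.1026, 0.1026, 0.1026, 0.0346, 0.0346, 0.0171, 0.0171]  mean=-1.7814  Neff=9.6263  idx=[0, 1, 1, 2, 3, 4, 4, 5, 6, 7, 7, 10]

resampled_idx = [0, 1, 1, 2, 3, 4, 4, 5, 6, 7, 7, 10]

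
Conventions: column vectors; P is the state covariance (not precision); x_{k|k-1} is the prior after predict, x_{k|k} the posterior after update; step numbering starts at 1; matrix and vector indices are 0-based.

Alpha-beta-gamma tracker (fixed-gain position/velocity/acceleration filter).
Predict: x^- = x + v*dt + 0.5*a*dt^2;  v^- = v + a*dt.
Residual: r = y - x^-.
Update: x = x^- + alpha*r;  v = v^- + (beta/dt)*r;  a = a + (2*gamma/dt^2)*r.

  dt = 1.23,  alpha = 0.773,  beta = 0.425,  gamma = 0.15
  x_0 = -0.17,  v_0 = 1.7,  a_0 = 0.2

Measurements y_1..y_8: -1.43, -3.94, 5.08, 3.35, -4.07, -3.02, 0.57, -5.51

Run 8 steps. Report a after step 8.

step 1: x_pred=2.0723  r=-3.5023  x^+=-0.6350  v^+=0.7359  a^+=-0.4945
step 2: x_pred=-0.1039  r=-3.8361  x^+=-3.0692  v^+=-1.1978  a^+=-1.2552
step 3: x_pred=-5.4920  r=10.5720  x^+=2.6802  v^+=0.9113  a^+=0.8412
step 4: x_pred=4.4373  r=-1.0873  x^+=3.5968  v^+=1.5702  a^+=0.6256
step 5: x_pred=6.0015  r=-10.0715  x^+=-1.7838  v^+=-1.1402  a^+=-1.3715
step 6: x_pred=-4.2238  r=1.2038  x^+=-3.2933  v^+=-2.4113  a^+=-1.1328
step 7: x_pred=-7.1160  r=7.6860  x^+=-1.1747  v^+=-1.1489  a^+=0.3913
step 8: x_pred=-2.2919  r=-3.2181  x^+=-4.7795  v^+=-1.7796  a^+=-0.2469

a_post = -0.2469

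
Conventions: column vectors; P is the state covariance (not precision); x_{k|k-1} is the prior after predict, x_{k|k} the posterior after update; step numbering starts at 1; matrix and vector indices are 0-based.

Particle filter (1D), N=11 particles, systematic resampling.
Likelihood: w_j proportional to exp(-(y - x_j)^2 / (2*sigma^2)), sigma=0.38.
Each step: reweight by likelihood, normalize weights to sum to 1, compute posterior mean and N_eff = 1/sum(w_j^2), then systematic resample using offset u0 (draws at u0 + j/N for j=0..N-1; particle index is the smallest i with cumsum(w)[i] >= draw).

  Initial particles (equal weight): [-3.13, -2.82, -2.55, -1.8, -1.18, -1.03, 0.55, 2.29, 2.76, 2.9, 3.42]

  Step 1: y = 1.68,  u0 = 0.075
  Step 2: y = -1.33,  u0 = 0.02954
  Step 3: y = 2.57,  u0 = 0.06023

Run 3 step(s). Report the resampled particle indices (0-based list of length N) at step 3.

step 1: w=[0.0000, 0.0000, 0.0000, 0.0000, 0.0000, 0.0000, 0.0386, 0.8861, 0.0566, 0.0186, 0.0001]  mean=2.2608  Neff=1.2655  idx=[7, 7, 7, 7, 7, 7, 7, 7, 7, 7, 9]
step 2: w=[0.1000, 0.1000, 0.1000, 0.1000, 0.1000, 0.1000, 0.1000, 0.1000, 0.1000, 0.1000, 0.0000]  mean=2.2900  Neff=10.0000  idx=[0, 1, 2, 3, 3, 4, 5, 6, 7, 8, 9]
step 3: w=[0.0909, 0.0909, 0.0909, 0.0909, 0.0909, 0.0909, 0.0909, 0.0909, 0.0909, 0.0909, 0.0909]  mean=2.2900  Neff=11.0000  idx=[0, 1, 2, 3, 4, 5, 6, 7, 8, 9, 10]

resampled_idx = [0, 1, 2, 3, 4, 5, 6, 7, 8, 9, 10]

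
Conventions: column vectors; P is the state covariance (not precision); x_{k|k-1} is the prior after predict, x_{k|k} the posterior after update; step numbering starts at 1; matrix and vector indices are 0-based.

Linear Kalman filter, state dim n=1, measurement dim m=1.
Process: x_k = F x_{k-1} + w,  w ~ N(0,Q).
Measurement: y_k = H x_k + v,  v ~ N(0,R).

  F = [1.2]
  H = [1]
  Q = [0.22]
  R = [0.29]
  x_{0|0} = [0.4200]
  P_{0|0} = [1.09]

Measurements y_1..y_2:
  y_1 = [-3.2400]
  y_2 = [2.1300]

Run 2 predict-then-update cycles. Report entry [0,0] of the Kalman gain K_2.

K[0,0] = 0.6664

step 1: x^-=[0.5040]  P^-=[1.7896]  S=[2.0796]  K=[0.8606]  nu=[-3.7440]  x^+=[-2.7179]  P^+=[0.2496]
step 2: x^-=[-3.2615]  P^-=[0.5794]  S=[0.8694]  K=[0.6664]  nu=[5.3915]  x^+=[0.3315]  P^+=[0.1933]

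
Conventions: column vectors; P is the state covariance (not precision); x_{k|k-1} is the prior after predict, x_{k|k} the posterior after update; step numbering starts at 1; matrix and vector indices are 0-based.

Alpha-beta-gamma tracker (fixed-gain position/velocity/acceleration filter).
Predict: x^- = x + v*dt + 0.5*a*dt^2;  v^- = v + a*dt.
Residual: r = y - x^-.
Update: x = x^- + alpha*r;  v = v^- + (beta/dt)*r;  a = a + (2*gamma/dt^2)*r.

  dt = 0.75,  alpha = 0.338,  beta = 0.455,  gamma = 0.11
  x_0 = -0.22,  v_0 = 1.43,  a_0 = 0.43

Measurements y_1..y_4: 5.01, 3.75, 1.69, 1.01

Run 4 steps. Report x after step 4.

step 1: x_pred=0.9734  r=4.0366  x^+=2.3378  v^+=4.2013  a^+=2.0087
step 2: x_pred=6.0538  r=-2.3038  x^+=5.2751  v^+=4.3103  a^+=1.1077
step 3: x_pred=8.8194  r=-7.1294  x^+=6.4096  v^+=0.8159  a^+=-1.6807
step 4: x_pred=6.5489  r=-5.5389  x^+=4.6768  v^+=-3.8048  a^+=-3.8470

x_post = 4.6768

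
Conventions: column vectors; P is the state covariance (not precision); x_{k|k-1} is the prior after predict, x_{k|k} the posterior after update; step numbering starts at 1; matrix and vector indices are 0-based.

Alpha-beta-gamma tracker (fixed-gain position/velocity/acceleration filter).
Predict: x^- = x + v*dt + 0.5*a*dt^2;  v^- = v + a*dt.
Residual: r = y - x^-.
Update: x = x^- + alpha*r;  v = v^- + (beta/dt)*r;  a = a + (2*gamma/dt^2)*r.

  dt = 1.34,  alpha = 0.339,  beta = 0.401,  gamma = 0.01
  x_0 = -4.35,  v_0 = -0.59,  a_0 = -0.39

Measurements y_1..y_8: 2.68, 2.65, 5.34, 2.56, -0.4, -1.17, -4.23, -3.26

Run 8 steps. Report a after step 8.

a_post = -0.3323

step 1: x_pred=-5.4907  r=8.1707  x^+=-2.7209  v^+=1.3325  a^+=-0.2990
step 2: x_pred=-1.2037  r=3.8537  x^+=0.1027  v^+=2.0851  a^+=-0.2561
step 3: x_pred=2.6669  r=2.6731  x^+=3.5730  v^+=2.5419  a^+=-0.2263
step 4: x_pred=6.7761  r=-4.2161  x^+=5.3468  v^+=0.9770  a^+=-0.2733
step 5: x_pred=6.4107  r=-6.8107  x^+=4.1019  v^+=-1.4273  a^+=-0.3491
step 6: x_pred=1.8759  r=-3.0459  x^+=0.8433  v^+=-2.8066  a^+=-0.3830
step 7: x_pred=-3.2614  r=-0.9686  x^+=-3.5897  v^+=-3.6097  a^+=-0.3938
step 8: x_pred=-8.7803  r=5.5203  x^+=-6.9089  v^+=-2.4855  a^+=-0.3323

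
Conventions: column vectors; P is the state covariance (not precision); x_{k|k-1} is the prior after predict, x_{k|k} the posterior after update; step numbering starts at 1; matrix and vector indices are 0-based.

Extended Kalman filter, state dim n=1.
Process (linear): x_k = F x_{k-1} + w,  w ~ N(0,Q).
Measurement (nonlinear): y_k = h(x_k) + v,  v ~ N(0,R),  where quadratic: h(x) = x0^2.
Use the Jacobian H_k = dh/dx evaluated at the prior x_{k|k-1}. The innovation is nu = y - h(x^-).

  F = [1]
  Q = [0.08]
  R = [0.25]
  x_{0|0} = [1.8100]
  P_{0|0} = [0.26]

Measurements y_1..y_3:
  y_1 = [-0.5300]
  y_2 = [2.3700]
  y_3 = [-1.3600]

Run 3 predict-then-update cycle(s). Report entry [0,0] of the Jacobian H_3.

H_jac[0,0] = 2.6976

step 1: x^-=[1.8100]  P^-=[0.3400]  H_jac=[3.6200]  S=[4.7055]  K=[0.2616]  nu=[-3.8061]  x^+=[0.8145]  P^+=[0.0181]
step 2: x^-=[0.8145]  P^-=[0.0981]  H_jac=[1.6289]  S=[0.5102]  K=[0.3131]  nu=[1.7067]  x^+=[1.3488]  P^+=[0.0481]
step 3: x^-=[1.3488]  P^-=[0.1281]  H_jac=[2.6976]  S=[1.1818]  K=[0.2923]  nu=[-3.1792]  x^+=[0.4195]  P^+=[0.0271]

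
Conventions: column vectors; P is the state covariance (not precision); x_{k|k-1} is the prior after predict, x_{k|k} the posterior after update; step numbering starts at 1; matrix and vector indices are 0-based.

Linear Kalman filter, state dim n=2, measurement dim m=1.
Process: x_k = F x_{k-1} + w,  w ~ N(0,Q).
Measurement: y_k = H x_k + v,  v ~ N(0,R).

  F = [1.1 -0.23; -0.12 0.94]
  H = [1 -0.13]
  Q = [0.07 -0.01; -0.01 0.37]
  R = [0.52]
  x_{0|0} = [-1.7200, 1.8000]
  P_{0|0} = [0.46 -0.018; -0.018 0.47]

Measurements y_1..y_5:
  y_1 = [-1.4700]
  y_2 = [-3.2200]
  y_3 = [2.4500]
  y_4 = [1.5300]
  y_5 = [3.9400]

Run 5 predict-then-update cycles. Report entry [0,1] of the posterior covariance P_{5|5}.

step 1: x^-=[-2.3060, 1.8984]  P^-=[0.6606 -0.1914; -0.1914 0.7960]  S=[1.2438]  K=[0.5511; -0.2371]  nu=[1.0828]  x^+=[-1.7093, 1.6417]  P^+=[0.2828 -0.0289; -0.0289 0.7260]
step 2: x^-=[-2.2578, 1.7483]  P^-=[0.4652 -0.2350; -0.2350 1.0221]  S=[1.0636]  K=[0.4661; -0.3459]  nu=[-0.7349]  x^+=[-2.6004, 2.0025]  P^+=[0.2341 -0.0635; -0.0635 0.8949]
step 3: x^-=[-3.3210, 2.1944]  P^-=[0.4328 -0.3018; -0.3018 1.1784]  S=[1.0512]  K=[0.4490; -0.4329]  nu=[6.0562]  x^+=[-0.6015, -0.4271]  P^+=[0.2208 -0.0975; -0.0975 0.9815]
step 4: x^-=[-0.5634, -0.3293]  P^-=[0.4385 -0.3548; -0.3548 1.2624]  S=[1.0720]  K=[0.4520; -0.4841]  nu=[2.0506]  x^+=[0.3635, -1.3220]  P^+=[0.2194 -0.1203; -0.1203 1.0112]
step 5: x^-=[0.7039, -1.2863]  P^-=[0.4498 -0.3853; -0.3853 1.2938]  S=[1.0919]  K=[0.4579; -0.5069]  nu=[3.0689]  x^+=[2.1090, -2.8418]  P^+=[0.2209 -0.1319; -0.1319 1.0132]

P_post[0,1] = -0.1319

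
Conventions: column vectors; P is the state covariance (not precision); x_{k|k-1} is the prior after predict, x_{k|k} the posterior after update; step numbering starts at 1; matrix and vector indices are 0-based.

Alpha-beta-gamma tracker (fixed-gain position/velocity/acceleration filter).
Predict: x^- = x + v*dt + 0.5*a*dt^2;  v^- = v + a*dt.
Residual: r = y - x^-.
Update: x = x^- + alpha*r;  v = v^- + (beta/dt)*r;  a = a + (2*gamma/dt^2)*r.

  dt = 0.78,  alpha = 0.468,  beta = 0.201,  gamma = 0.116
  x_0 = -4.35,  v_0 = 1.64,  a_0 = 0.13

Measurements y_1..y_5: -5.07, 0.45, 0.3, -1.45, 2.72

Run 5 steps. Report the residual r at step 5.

step 1: x_pred=-3.0313  r=-2.0387  x^+=-3.9854  v^+=1.2160  a^+=-0.6474
step 2: x_pred=-3.2338  r=3.6838  x^+=-1.5098  v^+=1.6603  a^+=0.7573
step 3: x_pred=0.0156  r=0.2844  x^+=0.1487  v^+=2.3243  a^+=0.8658
step 4: x_pred=2.2250  r=-3.6750  x^+=0.5051  v^+=2.0526  a^+=-0.5356
step 5: x_pred=1.9432  r=0.7768  x^+=2.3067  v^+=1.8349  a^+=-0.2394

resid = 0.7768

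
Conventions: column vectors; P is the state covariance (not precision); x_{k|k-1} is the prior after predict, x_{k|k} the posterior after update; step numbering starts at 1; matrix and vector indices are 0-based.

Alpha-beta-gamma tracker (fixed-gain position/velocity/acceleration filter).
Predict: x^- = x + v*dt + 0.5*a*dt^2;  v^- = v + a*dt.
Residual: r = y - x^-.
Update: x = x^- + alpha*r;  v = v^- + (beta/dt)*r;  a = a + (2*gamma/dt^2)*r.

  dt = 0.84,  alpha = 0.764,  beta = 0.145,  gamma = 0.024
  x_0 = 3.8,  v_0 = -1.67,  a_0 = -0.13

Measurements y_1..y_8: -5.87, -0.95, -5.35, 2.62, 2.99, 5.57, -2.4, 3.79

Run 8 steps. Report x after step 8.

step 1: x_pred=2.3513  r=-8.2213  x^+=-3.9298  v^+=-3.1984  a^+=-0.6893
step 2: x_pred=-6.8596  r=5.9096  x^+=-2.3447  v^+=-2.7572  a^+=-0.2873
step 3: x_pred=-4.7621  r=-0.5879  x^+=-5.2113  v^+=-3.1000  a^+=-0.3273
step 4: x_pred=-7.9307  r=10.5507  x^+=0.1300  v^+=-1.5537  a^+=0.3905
step 5: x_pred=-1.0373  r=4.0273  x^+=2.0396  v^+=-0.5305  a^+=0.6644
step 6: x_pred=1.8284  r=3.7416  x^+=4.6870  v^+=0.6735  a^+=0.9190
step 7: x_pred=5.5770  r=-7.9770  x^+=-0.5174  v^+=0.0685  a^+=0.3763
step 8: x_pred=-0.3271  r=4.1171  x^+=2.8184  v^+=1.0953  a^+=0.6564

x_post = 2.8184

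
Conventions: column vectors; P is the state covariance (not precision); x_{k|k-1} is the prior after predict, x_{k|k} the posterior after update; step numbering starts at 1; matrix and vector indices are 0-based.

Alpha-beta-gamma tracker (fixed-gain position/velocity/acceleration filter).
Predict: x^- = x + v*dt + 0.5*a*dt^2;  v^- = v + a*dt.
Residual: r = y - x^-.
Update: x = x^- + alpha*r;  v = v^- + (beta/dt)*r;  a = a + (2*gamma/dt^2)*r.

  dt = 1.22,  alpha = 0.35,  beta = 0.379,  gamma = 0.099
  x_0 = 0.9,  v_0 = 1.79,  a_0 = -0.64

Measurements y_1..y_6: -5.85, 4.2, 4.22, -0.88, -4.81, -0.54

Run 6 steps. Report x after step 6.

x_post = -2.4293

step 1: x_pred=2.6075  r=-8.4575  x^+=-0.3526  v^+=-1.6182  a^+=-1.7651
step 2: x_pred=-3.6404  r=7.8404  x^+=-0.8962  v^+=-1.3359  a^+=-0.7221
step 3: x_pred=-3.0635  r=7.2835  x^+=-0.5143  v^+=0.0458  a^+=0.2468
step 4: x_pred=-0.2747  r=-0.6053  x^+=-0.4866  v^+=0.1588  a^+=0.1663
step 5: x_pred=-0.1690  r=-4.6410  x^+=-1.7934  v^+=-1.0800  a^+=-0.4511
step 6: x_pred=-3.4467  r=2.9067  x^+=-2.4293  v^+=-0.7274  a^+=-0.0644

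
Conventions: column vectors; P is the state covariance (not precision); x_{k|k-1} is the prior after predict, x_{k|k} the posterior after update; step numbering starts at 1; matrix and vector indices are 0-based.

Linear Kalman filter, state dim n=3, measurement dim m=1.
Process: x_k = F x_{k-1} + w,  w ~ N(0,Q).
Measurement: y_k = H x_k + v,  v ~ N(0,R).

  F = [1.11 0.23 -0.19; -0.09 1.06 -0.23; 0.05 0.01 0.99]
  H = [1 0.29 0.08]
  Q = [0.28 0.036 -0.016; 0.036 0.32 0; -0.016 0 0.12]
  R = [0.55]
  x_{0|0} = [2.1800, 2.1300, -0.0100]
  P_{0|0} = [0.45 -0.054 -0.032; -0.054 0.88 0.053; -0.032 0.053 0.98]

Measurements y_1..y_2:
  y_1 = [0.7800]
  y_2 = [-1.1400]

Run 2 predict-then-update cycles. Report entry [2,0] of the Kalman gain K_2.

K[2,0] = -0.2184

step 1: x^-=[2.9116, 2.0639, 0.1204]  P^-=[0.8977 0.1801 -0.1975; 0.1801 1.3474 -0.1599; -0.1975 -0.1599 1.0795]  S=[1.6334]  K=[0.5719; 0.3417; -0.0964]  nu=[-2.7398]  x^+=[1.3447, 1.1278, 0.3845]  P^+=[0.3635 -0.1390 -0.1074; -0.1390 1.1567 -0.1061; -0.1074 -0.1061 1.0644]
step 2: x^-=[1.6790, 0.9860, 0.4592]  P^-=[0.8110 0.2201 -0.3375; 0.2201 1.7528 -0.3393; -0.3375 -0.3393 1.1513]  S=[1.5737]  K=[0.5388; 0.4456; -0.2184]  nu=[-3.1417]  x^+=[-0.0136, -0.4139, 1.1455]  P^+=[0.3542 -0.1577 -0.1523; -0.1577 1.4403 -0.1861; -0.1523 -0.1861 1.0762]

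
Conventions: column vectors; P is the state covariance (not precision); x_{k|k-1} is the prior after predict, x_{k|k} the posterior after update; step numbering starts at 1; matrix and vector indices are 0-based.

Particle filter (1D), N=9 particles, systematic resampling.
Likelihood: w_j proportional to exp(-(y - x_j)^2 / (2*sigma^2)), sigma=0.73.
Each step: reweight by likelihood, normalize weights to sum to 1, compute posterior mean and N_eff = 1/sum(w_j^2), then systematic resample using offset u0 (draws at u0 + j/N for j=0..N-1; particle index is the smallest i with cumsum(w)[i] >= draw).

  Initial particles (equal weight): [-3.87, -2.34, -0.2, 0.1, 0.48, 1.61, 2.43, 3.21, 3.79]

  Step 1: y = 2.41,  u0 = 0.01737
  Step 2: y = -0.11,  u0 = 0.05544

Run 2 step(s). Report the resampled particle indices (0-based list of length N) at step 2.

step 1: w=[0.0000, 0.0000, 0.0007, 0.0029, 0.0132, 0.2382, 0.4341, 0.2382, 0.0727]  mean=2.4850  Neff=3.2535  idx=[5, 5, 5, 6, 6, 6, 6, 7, 7]
step 2: w=[0.3173, 0.3173, 0.3173, 0.0120, 0.0120, 0.0120, 0.0120, 0.0002, 0.0002]  mean=1.6498  Neff=3.3053  idx=[0, 0, 0, 1, 1, 1, 2, 2, 2]

resampled_idx = [0, 0, 0, 1, 1, 1, 2, 2, 2]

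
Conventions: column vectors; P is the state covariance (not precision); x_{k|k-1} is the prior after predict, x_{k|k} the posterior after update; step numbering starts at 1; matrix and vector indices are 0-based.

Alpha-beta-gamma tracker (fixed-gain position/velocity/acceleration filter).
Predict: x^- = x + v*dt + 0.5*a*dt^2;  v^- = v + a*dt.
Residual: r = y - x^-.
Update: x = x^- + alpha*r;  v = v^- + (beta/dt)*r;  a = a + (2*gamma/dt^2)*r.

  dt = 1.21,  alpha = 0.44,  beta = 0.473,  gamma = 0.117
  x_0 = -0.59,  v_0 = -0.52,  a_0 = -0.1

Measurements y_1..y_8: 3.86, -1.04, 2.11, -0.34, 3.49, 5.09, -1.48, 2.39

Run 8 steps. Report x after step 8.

x_post = 1.6375

step 1: x_pred=-1.2924  r=5.1524  x^+=0.9747  v^+=1.3731  a^+=0.7235
step 2: x_pred=3.1658  r=-4.2058  x^+=1.3152  v^+=0.6045  a^+=0.0513
step 3: x_pred=2.0842  r=0.0258  x^+=2.0955  v^+=0.6766  a^+=0.0554
step 4: x_pred=2.9548  r=-3.2948  x^+=1.5051  v^+=-0.5443  a^+=-0.4712
step 5: x_pred=0.5016  r=2.9884  x^+=1.8165  v^+=0.0538  a^+=0.0064
step 6: x_pred=1.8863  r=3.2037  x^+=3.2959  v^+=1.3139  a^+=0.5185
step 7: x_pred=5.2653  r=-6.7453  x^+=2.2974  v^+=-0.6955  a^+=-0.5596
step 8: x_pred=1.0462  r=1.3438  x^+=1.6375  v^+=-0.8473  a^+=-0.3448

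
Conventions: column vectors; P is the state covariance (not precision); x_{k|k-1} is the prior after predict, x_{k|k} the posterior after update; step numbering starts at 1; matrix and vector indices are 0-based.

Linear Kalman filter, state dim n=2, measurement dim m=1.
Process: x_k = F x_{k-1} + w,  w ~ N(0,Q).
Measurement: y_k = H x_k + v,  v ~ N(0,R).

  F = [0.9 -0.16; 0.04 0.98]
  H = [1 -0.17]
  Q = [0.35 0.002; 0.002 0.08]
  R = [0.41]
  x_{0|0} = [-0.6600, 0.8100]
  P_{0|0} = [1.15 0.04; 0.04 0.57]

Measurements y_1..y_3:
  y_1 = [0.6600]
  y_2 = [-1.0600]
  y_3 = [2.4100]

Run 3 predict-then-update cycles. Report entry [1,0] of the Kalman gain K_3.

step 1: x^-=[-0.7236, 0.7674]  P^-=[1.2846 -0.0110; -0.0110 0.6324]  S=[1.7166]  K=[0.7494; -0.0690]  nu=[1.5141]  x^+=[0.4111, 0.6629]  P^+=[0.3205 0.0778; 0.0778 0.6242]
step 2: x^-=[0.2639, 0.6661]  P^-=[0.6032 -0.0162; -0.0162 0.6861]  S=[1.0385]  K=[0.5835; -0.1279]  nu=[-1.2107]  x^+=[-0.4425, 0.8210]  P^+=[0.2496 0.0613; 0.0613 0.6691]
step 3: x^-=[-0.5296, 0.7868]  P^-=[0.5517 -0.0403; -0.0403 0.7278]  S=[0.9964]  K=[0.5605; -0.1646]  nu=[3.0733]  x^+=[1.1932, 0.2810]  P^+=[0.2386 0.0517; 0.0517 0.7009]

K[1,0] = -0.1646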